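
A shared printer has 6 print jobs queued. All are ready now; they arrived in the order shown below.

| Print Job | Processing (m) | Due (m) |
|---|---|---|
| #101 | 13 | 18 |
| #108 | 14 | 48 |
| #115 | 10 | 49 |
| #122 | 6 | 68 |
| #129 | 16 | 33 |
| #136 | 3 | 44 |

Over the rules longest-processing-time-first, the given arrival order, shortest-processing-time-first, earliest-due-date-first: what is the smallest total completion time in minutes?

171

LPT (decreasing processing time): #129 #108 #101 #115 #122 #136.
#129: 0→16
#108: 16→30
#101: 30→43
#115: 43→53
#122: 53→59
#136: 59→62
Sum = 16+30+43+53+59+62 = 263.
FIFO (arrival order): #101 #108 #115 #122 #129 #136.
#101: 0→13
#108: 13→27
#115: 27→37
#122: 37→43
#129: 43→59
#136: 59→62
Sum = 13+27+37+43+59+62 = 241.
SPT (increasing processing time): #136 #122 #115 #101 #108 #129.
#136: 0→3
#122: 3→9
#115: 9→19
#101: 19→32
#108: 32→46
#129: 46→62
Sum = 3+9+19+32+46+62 = 171.
EDD (increasing due date): #101 #129 #136 #108 #115 #122.
#101: 0→13
#129: 13→29
#136: 29→32
#108: 32→46
#115: 46→56
#122: 56→62
Sum = 13+29+32+46+56+62 = 238.
LPT 263, FIFO 241, SPT 171, EDD 238 → minimum 171.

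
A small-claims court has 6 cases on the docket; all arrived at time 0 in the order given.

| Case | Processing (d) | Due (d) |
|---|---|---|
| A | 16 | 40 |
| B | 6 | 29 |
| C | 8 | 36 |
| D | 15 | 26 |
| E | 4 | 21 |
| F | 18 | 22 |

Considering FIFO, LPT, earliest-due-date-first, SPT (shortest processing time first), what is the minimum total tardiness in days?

FIFO (arrival order): A B C D E F.
A: 0→16, due 40, tardiness 0
B: 16→22, due 29, tardiness 0
C: 22→30, due 36, tardiness 0
D: 30→45, due 26, tardiness 19
E: 45→49, due 21, tardiness 28
F: 49→67, due 22, tardiness 45
Sum = 0+0+0+19+28+45 = 92.
LPT (decreasing processing time): F A D C B E.
F: 0→18, due 22, tardiness 0
A: 18→34, due 40, tardiness 0
D: 34→49, due 26, tardiness 23
C: 49→57, due 36, tardiness 21
B: 57→63, due 29, tardiness 34
E: 63→67, due 21, tardiness 46
Sum = 0+0+23+21+34+46 = 124.
EDD (increasing due date): E F D B C A.
E: 0→4, due 21, tardiness 0
F: 4→22, due 22, tardiness 0
D: 22→37, due 26, tardiness 11
B: 37→43, due 29, tardiness 14
C: 43→51, due 36, tardiness 15
A: 51→67, due 40, tardiness 27
Sum = 0+0+11+14+15+27 = 67.
SPT (increasing processing time): E B C D A F.
E: 0→4, due 21, tardiness 0
B: 4→10, due 29, tardiness 0
C: 10→18, due 36, tardiness 0
D: 18→33, due 26, tardiness 7
A: 33→49, due 40, tardiness 9
F: 49→67, due 22, tardiness 45
Sum = 0+0+0+7+9+45 = 61.
FIFO 92, LPT 124, EDD 67, SPT 61 → minimum 61.

61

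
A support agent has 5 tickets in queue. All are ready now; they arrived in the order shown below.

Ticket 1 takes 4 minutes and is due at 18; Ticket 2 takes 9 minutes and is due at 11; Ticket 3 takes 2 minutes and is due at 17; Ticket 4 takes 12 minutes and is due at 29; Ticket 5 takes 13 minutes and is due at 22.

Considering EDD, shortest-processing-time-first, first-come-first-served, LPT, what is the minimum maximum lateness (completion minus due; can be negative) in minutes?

11

EDD (increasing due date): Ticket 2 Ticket 3 Ticket 1 Ticket 5 Ticket 4.
Ticket 2: 0→9, due 11, lateness -2
Ticket 3: 9→11, due 17, lateness -6
Ticket 1: 11→15, due 18, lateness -3
Ticket 5: 15→28, due 22, lateness 6
Ticket 4: 28→40, due 29, lateness 11
Maximum = 11.
SPT (increasing processing time): Ticket 3 Ticket 1 Ticket 2 Ticket 4 Ticket 5.
Ticket 3: 0→2, due 17, lateness -15
Ticket 1: 2→6, due 18, lateness -12
Ticket 2: 6→15, due 11, lateness 4
Ticket 4: 15→27, due 29, lateness -2
Ticket 5: 27→40, due 22, lateness 18
Maximum = 18.
FIFO (arrival order): Ticket 1 Ticket 2 Ticket 3 Ticket 4 Ticket 5.
Ticket 1: 0→4, due 18, lateness -14
Ticket 2: 4→13, due 11, lateness 2
Ticket 3: 13→15, due 17, lateness -2
Ticket 4: 15→27, due 29, lateness -2
Ticket 5: 27→40, due 22, lateness 18
Maximum = 18.
LPT (decreasing processing time): Ticket 5 Ticket 4 Ticket 2 Ticket 1 Ticket 3.
Ticket 5: 0→13, due 22, lateness -9
Ticket 4: 13→25, due 29, lateness -4
Ticket 2: 25→34, due 11, lateness 23
Ticket 1: 34→38, due 18, lateness 20
Ticket 3: 38→40, due 17, lateness 23
Maximum = 23.
EDD 11, SPT 18, FIFO 18, LPT 23 → minimum 11.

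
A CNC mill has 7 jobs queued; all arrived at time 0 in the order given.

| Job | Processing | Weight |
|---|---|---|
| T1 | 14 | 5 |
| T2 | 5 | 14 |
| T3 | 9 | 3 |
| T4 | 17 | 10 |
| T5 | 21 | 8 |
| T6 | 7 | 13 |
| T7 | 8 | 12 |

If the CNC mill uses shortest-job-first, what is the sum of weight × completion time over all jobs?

2016

SPT (increasing processing time): T2 T6 T7 T3 T1 T4 T5.
T2: finishes 5, weight 14, w·C = 70
T6: finishes 12, weight 13, w·C = 156
T7: finishes 20, weight 12, w·C = 240
T3: finishes 29, weight 3, w·C = 87
T1: finishes 43, weight 5, w·C = 215
T4: finishes 60, weight 10, w·C = 600
T5: finishes 81, weight 8, w·C = 648
Sum = 70+156+240+87+215+600+648 = 2016.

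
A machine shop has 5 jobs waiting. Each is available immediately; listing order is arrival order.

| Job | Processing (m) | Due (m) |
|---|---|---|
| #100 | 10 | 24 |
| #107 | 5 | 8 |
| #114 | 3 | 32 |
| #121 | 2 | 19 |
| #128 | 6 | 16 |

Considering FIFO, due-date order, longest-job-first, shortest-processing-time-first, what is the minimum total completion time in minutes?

FIFO (arrival order): #100 #107 #114 #121 #128.
#100: 0→10
#107: 10→15
#114: 15→18
#121: 18→20
#128: 20→26
Sum = 10+15+18+20+26 = 89.
EDD (increasing due date): #107 #128 #121 #100 #114.
#107: 0→5
#128: 5→11
#121: 11→13
#100: 13→23
#114: 23→26
Sum = 5+11+13+23+26 = 78.
LPT (decreasing processing time): #100 #128 #107 #114 #121.
#100: 0→10
#128: 10→16
#107: 16→21
#114: 21→24
#121: 24→26
Sum = 10+16+21+24+26 = 97.
SPT (increasing processing time): #121 #114 #107 #128 #100.
#121: 0→2
#114: 2→5
#107: 5→10
#128: 10→16
#100: 16→26
Sum = 2+5+10+16+26 = 59.
FIFO 89, EDD 78, LPT 97, SPT 59 → minimum 59.

59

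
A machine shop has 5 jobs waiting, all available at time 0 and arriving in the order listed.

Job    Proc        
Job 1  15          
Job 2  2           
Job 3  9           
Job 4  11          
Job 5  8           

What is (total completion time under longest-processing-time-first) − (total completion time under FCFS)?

24

LPT (decreasing processing time): Job 1 Job 4 Job 3 Job 5 Job 2.
Job 1: 0→15
Job 4: 15→26
Job 3: 26→35
Job 5: 35→43
Job 2: 43→45
Sum = 15+26+35+43+45 = 164.
FIFO (arrival order): Job 1 Job 2 Job 3 Job 4 Job 5.
Job 1: 0→15
Job 2: 15→17
Job 3: 17→26
Job 4: 26→37
Job 5: 37→45
Sum = 15+17+26+37+45 = 140.
Difference = 164 − 140 = 24.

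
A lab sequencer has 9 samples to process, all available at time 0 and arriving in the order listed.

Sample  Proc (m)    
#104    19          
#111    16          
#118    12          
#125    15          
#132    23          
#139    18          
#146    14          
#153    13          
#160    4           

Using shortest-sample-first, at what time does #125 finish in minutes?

58

SPT (increasing processing time): #160 #118 #153 #146 #125 #111 #139 #104 #132.
#160: 0→4
#118: 4→16
#153: 16→29
#146: 29→43
#125: 43→58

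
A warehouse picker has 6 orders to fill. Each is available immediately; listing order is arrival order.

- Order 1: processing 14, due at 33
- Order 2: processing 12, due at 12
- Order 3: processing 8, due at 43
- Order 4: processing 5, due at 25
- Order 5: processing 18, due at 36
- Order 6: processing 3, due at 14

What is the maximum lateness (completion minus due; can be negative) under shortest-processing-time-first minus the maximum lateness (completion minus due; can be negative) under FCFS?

-22

SPT (increasing processing time): Order 6 Order 4 Order 3 Order 2 Order 1 Order 5.
Order 6: 0→3, due 14, lateness -11
Order 4: 3→8, due 25, lateness -17
Order 3: 8→16, due 43, lateness -27
Order 2: 16→28, due 12, lateness 16
Order 1: 28→42, due 33, lateness 9
Order 5: 42→60, due 36, lateness 24
Maximum = 24.
FIFO (arrival order): Order 1 Order 2 Order 3 Order 4 Order 5 Order 6.
Order 1: 0→14, due 33, lateness -19
Order 2: 14→26, due 12, lateness 14
Order 3: 26→34, due 43, lateness -9
Order 4: 34→39, due 25, lateness 14
Order 5: 39→57, due 36, lateness 21
Order 6: 57→60, due 14, lateness 46
Maximum = 46.
Difference = 24 − 46 = -22.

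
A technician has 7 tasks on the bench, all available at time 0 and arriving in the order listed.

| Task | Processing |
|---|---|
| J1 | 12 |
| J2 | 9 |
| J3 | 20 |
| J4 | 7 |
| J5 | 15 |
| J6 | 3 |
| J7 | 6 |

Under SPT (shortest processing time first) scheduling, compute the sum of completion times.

214

SPT (increasing processing time): J6 J7 J4 J2 J1 J5 J3.
J6: 0→3
J7: 3→9
J4: 9→16
J2: 16→25
J1: 25→37
J5: 37→52
J3: 52→72
Sum = 3+9+16+25+37+52+72 = 214.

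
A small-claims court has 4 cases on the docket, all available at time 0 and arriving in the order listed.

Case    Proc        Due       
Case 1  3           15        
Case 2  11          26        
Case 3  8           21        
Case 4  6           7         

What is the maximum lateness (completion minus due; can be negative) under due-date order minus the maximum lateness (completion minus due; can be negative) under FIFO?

EDD (increasing due date): Case 4 Case 1 Case 3 Case 2.
Case 4: 0→6, due 7, lateness -1
Case 1: 6→9, due 15, lateness -6
Case 3: 9→17, due 21, lateness -4
Case 2: 17→28, due 26, lateness 2
Maximum = 2.
FIFO (arrival order): Case 1 Case 2 Case 3 Case 4.
Case 1: 0→3, due 15, lateness -12
Case 2: 3→14, due 26, lateness -12
Case 3: 14→22, due 21, lateness 1
Case 4: 22→28, due 7, lateness 21
Maximum = 21.
Difference = 2 − 21 = -19.

-19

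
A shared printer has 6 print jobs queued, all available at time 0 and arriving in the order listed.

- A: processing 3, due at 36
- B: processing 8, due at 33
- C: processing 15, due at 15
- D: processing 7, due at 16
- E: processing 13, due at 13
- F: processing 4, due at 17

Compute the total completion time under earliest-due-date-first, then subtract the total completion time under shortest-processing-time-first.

EDD (increasing due date): E C D F B A.
E: 0→13
C: 13→28
D: 28→35
F: 35→39
B: 39→47
A: 47→50
Sum = 13+28+35+39+47+50 = 212.
SPT (increasing processing time): A F D B E C.
A: 0→3
F: 3→7
D: 7→14
B: 14→22
E: 22→35
C: 35→50
Sum = 3+7+14+22+35+50 = 131.
Difference = 212 − 131 = 81.

81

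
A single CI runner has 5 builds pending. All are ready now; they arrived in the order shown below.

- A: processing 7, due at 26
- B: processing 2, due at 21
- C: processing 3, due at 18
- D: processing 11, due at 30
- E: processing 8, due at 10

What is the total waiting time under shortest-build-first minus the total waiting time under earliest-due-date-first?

-13

SPT (increasing processing time): B C A E D.
B: waits 0, runs 0→2
C: waits 2, runs 2→5
A: waits 5, runs 5→12
E: waits 12, runs 12→20
D: waits 20, runs 20→31
Sum = 0+2+5+12+20 = 39.
EDD (increasing due date): E C B A D.
E: waits 0, runs 0→8
C: waits 8, runs 8→11
B: waits 11, runs 11→13
A: waits 13, runs 13→20
D: waits 20, runs 20→31
Sum = 0+8+11+13+20 = 52.
Difference = 39 − 52 = -13.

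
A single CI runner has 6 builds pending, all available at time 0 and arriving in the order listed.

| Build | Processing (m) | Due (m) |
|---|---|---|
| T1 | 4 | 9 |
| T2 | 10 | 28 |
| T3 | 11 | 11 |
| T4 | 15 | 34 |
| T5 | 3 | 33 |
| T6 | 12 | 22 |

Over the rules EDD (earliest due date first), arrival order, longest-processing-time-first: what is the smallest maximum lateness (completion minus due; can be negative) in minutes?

21

EDD (increasing due date): T1 T3 T6 T2 T5 T4.
T1: 0→4, due 9, lateness -5
T3: 4→15, due 11, lateness 4
T6: 15→27, due 22, lateness 5
T2: 27→37, due 28, lateness 9
T5: 37→40, due 33, lateness 7
T4: 40→55, due 34, lateness 21
Maximum = 21.
FIFO (arrival order): T1 T2 T3 T4 T5 T6.
T1: 0→4, due 9, lateness -5
T2: 4→14, due 28, lateness -14
T3: 14→25, due 11, lateness 14
T4: 25→40, due 34, lateness 6
T5: 40→43, due 33, lateness 10
T6: 43→55, due 22, lateness 33
Maximum = 33.
LPT (decreasing processing time): T4 T6 T3 T2 T1 T5.
T4: 0→15, due 34, lateness -19
T6: 15→27, due 22, lateness 5
T3: 27→38, due 11, lateness 27
T2: 38→48, due 28, lateness 20
T1: 48→52, due 9, lateness 43
T5: 52→55, due 33, lateness 22
Maximum = 43.
EDD 21, FIFO 33, LPT 43 → minimum 21.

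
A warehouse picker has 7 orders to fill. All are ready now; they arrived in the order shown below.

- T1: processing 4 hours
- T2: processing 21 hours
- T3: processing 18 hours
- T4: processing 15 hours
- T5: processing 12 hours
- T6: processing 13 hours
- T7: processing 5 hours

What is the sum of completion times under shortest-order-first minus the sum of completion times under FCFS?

SPT (increasing processing time): T1 T7 T5 T6 T4 T3 T2.
T1: 0→4
T7: 4→9
T5: 9→21
T6: 21→34
T4: 34→49
T3: 49→67
T2: 67→88
Sum = 4+9+21+34+49+67+88 = 272.
FIFO (arrival order): T1 T2 T3 T4 T5 T6 T7.
T1: 0→4
T2: 4→25
T3: 25→43
T4: 43→58
T5: 58→70
T6: 70→83
T7: 83→88
Sum = 4+25+43+58+70+83+88 = 371.
Difference = 272 − 371 = -99.

-99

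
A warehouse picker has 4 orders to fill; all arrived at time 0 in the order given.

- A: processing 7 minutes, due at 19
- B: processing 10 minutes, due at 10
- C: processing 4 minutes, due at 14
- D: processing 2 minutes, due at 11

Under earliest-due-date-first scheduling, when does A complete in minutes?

23

EDD (increasing due date): B D C A.
B: 0→10
D: 10→12
C: 12→16
A: 16→23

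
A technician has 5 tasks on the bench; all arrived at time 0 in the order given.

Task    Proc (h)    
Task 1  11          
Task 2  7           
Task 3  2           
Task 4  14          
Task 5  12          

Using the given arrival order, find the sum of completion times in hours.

FIFO (arrival order): Task 1 Task 2 Task 3 Task 4 Task 5.
Task 1: 0→11
Task 2: 11→18
Task 3: 18→20
Task 4: 20→34
Task 5: 34→46
Sum = 11+18+20+34+46 = 129.

129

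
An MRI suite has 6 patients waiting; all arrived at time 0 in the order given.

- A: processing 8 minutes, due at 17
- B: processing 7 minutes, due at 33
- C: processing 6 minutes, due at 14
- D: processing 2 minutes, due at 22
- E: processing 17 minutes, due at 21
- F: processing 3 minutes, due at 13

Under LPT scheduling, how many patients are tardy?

4

LPT (decreasing processing time): E A B C F D.
E: 0→17, due 21, tardiness 0
A: 17→25, due 17, tardiness 8
B: 25→32, due 33, tardiness 0
C: 32→38, due 14, tardiness 24
F: 38→41, due 13, tardiness 28
D: 41→43, due 22, tardiness 21
Late patients: 4.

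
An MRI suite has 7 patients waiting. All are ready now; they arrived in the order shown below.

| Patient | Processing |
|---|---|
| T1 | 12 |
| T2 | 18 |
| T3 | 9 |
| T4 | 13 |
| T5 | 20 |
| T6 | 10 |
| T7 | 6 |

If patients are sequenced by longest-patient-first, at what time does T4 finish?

51

LPT (decreasing processing time): T5 T2 T4 T1 T6 T3 T7.
T5: 0→20
T2: 20→38
T4: 38→51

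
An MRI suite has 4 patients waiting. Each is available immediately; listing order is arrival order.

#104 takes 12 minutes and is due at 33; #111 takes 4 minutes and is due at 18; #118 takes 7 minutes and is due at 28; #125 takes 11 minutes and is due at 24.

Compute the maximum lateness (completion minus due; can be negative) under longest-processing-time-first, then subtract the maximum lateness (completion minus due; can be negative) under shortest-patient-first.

LPT (decreasing processing time): #104 #125 #118 #111.
#104: 0→12, due 33, lateness -21
#125: 12→23, due 24, lateness -1
#118: 23→30, due 28, lateness 2
#111: 30→34, due 18, lateness 16
Maximum = 16.
SPT (increasing processing time): #111 #118 #125 #104.
#111: 0→4, due 18, lateness -14
#118: 4→11, due 28, lateness -17
#125: 11→22, due 24, lateness -2
#104: 22→34, due 33, lateness 1
Maximum = 1.
Difference = 16 − 1 = 15.

15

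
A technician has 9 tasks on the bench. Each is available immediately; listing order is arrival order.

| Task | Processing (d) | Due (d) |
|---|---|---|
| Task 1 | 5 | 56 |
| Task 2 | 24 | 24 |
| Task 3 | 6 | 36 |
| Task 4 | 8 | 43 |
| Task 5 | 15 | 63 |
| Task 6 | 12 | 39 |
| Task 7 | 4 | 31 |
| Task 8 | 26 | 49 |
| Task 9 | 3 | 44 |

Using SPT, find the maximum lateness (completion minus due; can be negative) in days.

SPT (increasing processing time): Task 9 Task 7 Task 1 Task 3 Task 4 Task 6 Task 5 Task 2 Task 8.
Task 9: 0→3, due 44, lateness -41
Task 7: 3→7, due 31, lateness -24
Task 1: 7→12, due 56, lateness -44
Task 3: 12→18, due 36, lateness -18
Task 4: 18→26, due 43, lateness -17
Task 6: 26→38, due 39, lateness -1
Task 5: 38→53, due 63, lateness -10
Task 2: 53→77, due 24, lateness 53
Task 8: 77→103, due 49, lateness 54
Maximum = 54.

54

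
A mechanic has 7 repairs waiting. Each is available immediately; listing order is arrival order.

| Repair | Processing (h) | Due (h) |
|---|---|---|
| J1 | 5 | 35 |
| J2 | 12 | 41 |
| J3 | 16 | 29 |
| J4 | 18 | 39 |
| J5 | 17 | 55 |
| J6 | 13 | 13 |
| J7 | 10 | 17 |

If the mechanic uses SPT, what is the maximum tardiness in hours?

SPT (increasing processing time): J1 J7 J2 J6 J3 J5 J4.
J1: 0→5, due 35, tardiness 0
J7: 5→15, due 17, tardiness 0
J2: 15→27, due 41, tardiness 0
J6: 27→40, due 13, tardiness 27
J3: 40→56, due 29, tardiness 27
J5: 56→73, due 55, tardiness 18
J4: 73→91, due 39, tardiness 52
Maximum = 52.

52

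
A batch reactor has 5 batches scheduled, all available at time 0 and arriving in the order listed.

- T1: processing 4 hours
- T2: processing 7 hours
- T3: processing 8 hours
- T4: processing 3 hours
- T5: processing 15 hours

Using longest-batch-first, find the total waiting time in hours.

LPT (decreasing processing time): T5 T3 T2 T1 T4.
T5: waits 0, runs 0→15
T3: waits 15, runs 15→23
T2: waits 23, runs 23→30
T1: waits 30, runs 30→34
T4: waits 34, runs 34→37
Sum = 0+15+23+30+34 = 102.

102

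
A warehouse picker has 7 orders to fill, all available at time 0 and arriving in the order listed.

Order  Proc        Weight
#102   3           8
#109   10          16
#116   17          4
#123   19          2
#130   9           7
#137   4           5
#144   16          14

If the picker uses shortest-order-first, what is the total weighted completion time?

1567

SPT (increasing processing time): #102 #137 #130 #109 #144 #116 #123.
#102: finishes 3, weight 8, w·C = 24
#137: finishes 7, weight 5, w·C = 35
#130: finishes 16, weight 7, w·C = 112
#109: finishes 26, weight 16, w·C = 416
#144: finishes 42, weight 14, w·C = 588
#116: finishes 59, weight 4, w·C = 236
#123: finishes 78, weight 2, w·C = 156
Sum = 24+35+112+416+588+236+156 = 1567.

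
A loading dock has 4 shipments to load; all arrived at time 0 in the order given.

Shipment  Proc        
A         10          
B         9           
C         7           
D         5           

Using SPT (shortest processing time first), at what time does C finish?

12

SPT (increasing processing time): D C B A.
D: 0→5
C: 5→12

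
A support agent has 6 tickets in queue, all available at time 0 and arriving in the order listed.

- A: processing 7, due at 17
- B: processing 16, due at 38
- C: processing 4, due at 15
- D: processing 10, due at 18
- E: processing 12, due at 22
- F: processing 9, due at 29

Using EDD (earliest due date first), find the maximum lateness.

EDD (increasing due date): C A D E F B.
C: 0→4, due 15, lateness -11
A: 4→11, due 17, lateness -6
D: 11→21, due 18, lateness 3
E: 21→33, due 22, lateness 11
F: 33→42, due 29, lateness 13
B: 42→58, due 38, lateness 20
Maximum = 20.

20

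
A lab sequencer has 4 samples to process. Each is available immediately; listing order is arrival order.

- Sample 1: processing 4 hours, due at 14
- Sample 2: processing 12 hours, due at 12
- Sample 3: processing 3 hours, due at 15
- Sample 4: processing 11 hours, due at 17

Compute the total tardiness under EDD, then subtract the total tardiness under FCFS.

EDD (increasing due date): Sample 2 Sample 1 Sample 3 Sample 4.
Sample 2: 0→12, due 12, tardiness 0
Sample 1: 12→16, due 14, tardiness 2
Sample 3: 16→19, due 15, tardiness 4
Sample 4: 19→30, due 17, tardiness 13
Sum = 0+2+4+13 = 19.
FIFO (arrival order): Sample 1 Sample 2 Sample 3 Sample 4.
Sample 1: 0→4, due 14, tardiness 0
Sample 2: 4→16, due 12, tardiness 4
Sample 3: 16→19, due 15, tardiness 4
Sample 4: 19→30, due 17, tardiness 13
Sum = 0+4+4+13 = 21.
Difference = 19 − 21 = -2.

-2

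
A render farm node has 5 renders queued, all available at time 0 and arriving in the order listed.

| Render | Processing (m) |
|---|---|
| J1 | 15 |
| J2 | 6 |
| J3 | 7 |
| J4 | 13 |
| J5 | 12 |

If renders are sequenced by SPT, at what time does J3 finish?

SPT (increasing processing time): J2 J3 J5 J4 J1.
J2: 0→6
J3: 6→13

13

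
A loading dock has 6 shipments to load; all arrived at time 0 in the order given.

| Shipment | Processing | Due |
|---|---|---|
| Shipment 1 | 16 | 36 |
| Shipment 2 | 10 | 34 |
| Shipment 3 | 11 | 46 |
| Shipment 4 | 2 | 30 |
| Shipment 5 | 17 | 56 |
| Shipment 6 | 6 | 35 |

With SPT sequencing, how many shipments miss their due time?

2

SPT (increasing processing time): Shipment 4 Shipment 6 Shipment 2 Shipment 3 Shipment 1 Shipment 5.
Shipment 4: 0→2, due 30, tardiness 0
Shipment 6: 2→8, due 35, tardiness 0
Shipment 2: 8→18, due 34, tardiness 0
Shipment 3: 18→29, due 46, tardiness 0
Shipment 1: 29→45, due 36, tardiness 9
Shipment 5: 45→62, due 56, tardiness 6
Late shipments: 2.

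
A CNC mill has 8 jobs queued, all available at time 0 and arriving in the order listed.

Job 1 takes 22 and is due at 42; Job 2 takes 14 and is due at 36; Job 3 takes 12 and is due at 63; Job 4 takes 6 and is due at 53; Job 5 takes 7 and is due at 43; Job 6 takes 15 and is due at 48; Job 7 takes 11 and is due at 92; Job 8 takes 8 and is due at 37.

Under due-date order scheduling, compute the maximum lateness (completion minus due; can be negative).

21

EDD (increasing due date): Job 2 Job 8 Job 1 Job 5 Job 6 Job 4 Job 3 Job 7.
Job 2: 0→14, due 36, lateness -22
Job 8: 14→22, due 37, lateness -15
Job 1: 22→44, due 42, lateness 2
Job 5: 44→51, due 43, lateness 8
Job 6: 51→66, due 48, lateness 18
Job 4: 66→72, due 53, lateness 19
Job 3: 72→84, due 63, lateness 21
Job 7: 84→95, due 92, lateness 3
Maximum = 21.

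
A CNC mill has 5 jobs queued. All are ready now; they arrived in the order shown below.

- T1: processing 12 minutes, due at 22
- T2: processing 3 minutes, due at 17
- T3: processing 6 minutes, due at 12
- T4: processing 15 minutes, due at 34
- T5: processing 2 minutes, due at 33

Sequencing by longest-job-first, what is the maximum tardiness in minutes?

LPT (decreasing processing time): T4 T1 T3 T2 T5.
T4: 0→15, due 34, tardiness 0
T1: 15→27, due 22, tardiness 5
T3: 27→33, due 12, tardiness 21
T2: 33→36, due 17, tardiness 19
T5: 36→38, due 33, tardiness 5
Maximum = 21.

21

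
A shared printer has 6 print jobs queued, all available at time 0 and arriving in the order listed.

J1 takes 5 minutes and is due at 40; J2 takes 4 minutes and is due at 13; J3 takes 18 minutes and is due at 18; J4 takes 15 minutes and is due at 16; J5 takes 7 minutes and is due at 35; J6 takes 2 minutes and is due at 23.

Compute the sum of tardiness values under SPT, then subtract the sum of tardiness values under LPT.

-41

SPT (increasing processing time): J6 J2 J1 J5 J4 J3.
J6: 0→2, due 23, tardiness 0
J2: 2→6, due 13, tardiness 0
J1: 6→11, due 40, tardiness 0
J5: 11→18, due 35, tardiness 0
J4: 18→33, due 16, tardiness 17
J3: 33→51, due 18, tardiness 33
Sum = 0+0+0+0+17+33 = 50.
LPT (decreasing processing time): J3 J4 J5 J1 J2 J6.
J3: 0→18, due 18, tardiness 0
J4: 18→33, due 16, tardiness 17
J5: 33→40, due 35, tardiness 5
J1: 40→45, due 40, tardiness 5
J2: 45→49, due 13, tardiness 36
J6: 49→51, due 23, tardiness 28
Sum = 0+17+5+5+36+28 = 91.
Difference = 50 − 91 = -41.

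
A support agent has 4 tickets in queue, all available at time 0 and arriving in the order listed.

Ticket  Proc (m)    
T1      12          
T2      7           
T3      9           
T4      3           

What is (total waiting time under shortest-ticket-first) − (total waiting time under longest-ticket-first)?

-29

SPT (increasing processing time): T4 T2 T3 T1.
T4: waits 0, runs 0→3
T2: waits 3, runs 3→10
T3: waits 10, runs 10→19
T1: waits 19, runs 19→31
Sum = 0+3+10+19 = 32.
LPT (decreasing processing time): T1 T3 T2 T4.
T1: waits 0, runs 0→12
T3: waits 12, runs 12→21
T2: waits 21, runs 21→28
T4: waits 28, runs 28→31
Sum = 0+12+21+28 = 61.
Difference = 32 − 61 = -29.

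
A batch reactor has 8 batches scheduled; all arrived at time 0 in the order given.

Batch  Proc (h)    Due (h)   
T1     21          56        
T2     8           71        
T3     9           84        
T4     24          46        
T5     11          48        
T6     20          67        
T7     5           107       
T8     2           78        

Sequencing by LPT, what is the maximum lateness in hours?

28

LPT (decreasing processing time): T4 T1 T6 T5 T3 T2 T7 T8.
T4: 0→24, due 46, lateness -22
T1: 24→45, due 56, lateness -11
T6: 45→65, due 67, lateness -2
T5: 65→76, due 48, lateness 28
T3: 76→85, due 84, lateness 1
T2: 85→93, due 71, lateness 22
T7: 93→98, due 107, lateness -9
T8: 98→100, due 78, lateness 22
Maximum = 28.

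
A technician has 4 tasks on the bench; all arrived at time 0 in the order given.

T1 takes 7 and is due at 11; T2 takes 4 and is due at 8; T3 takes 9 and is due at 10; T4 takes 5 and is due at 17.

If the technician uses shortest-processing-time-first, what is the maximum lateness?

15

SPT (increasing processing time): T2 T4 T1 T3.
T2: 0→4, due 8, lateness -4
T4: 4→9, due 17, lateness -8
T1: 9→16, due 11, lateness 5
T3: 16→25, due 10, lateness 15
Maximum = 15.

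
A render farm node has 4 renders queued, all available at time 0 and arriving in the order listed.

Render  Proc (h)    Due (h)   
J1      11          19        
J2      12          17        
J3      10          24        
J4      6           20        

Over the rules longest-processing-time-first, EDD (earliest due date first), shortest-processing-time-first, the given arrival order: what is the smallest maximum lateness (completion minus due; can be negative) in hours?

15

LPT (decreasing processing time): J2 J1 J3 J4.
J2: 0→12, due 17, lateness -5
J1: 12→23, due 19, lateness 4
J3: 23→33, due 24, lateness 9
J4: 33→39, due 20, lateness 19
Maximum = 19.
EDD (increasing due date): J2 J1 J4 J3.
J2: 0→12, due 17, lateness -5
J1: 12→23, due 19, lateness 4
J4: 23→29, due 20, lateness 9
J3: 29→39, due 24, lateness 15
Maximum = 15.
SPT (increasing processing time): J4 J3 J1 J2.
J4: 0→6, due 20, lateness -14
J3: 6→16, due 24, lateness -8
J1: 16→27, due 19, lateness 8
J2: 27→39, due 17, lateness 22
Maximum = 22.
FIFO (arrival order): J1 J2 J3 J4.
J1: 0→11, due 19, lateness -8
J2: 11→23, due 17, lateness 6
J3: 23→33, due 24, lateness 9
J4: 33→39, due 20, lateness 19
Maximum = 19.
LPT 19, EDD 15, SPT 22, FIFO 19 → minimum 15.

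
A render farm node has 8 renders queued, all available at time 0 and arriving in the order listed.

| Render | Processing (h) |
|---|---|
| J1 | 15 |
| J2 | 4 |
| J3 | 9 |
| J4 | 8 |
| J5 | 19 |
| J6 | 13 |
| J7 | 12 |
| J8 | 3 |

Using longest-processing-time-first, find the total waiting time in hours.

383

LPT (decreasing processing time): J5 J1 J6 J7 J3 J4 J2 J8.
J5: waits 0, runs 0→19
J1: waits 19, runs 19→34
J6: waits 34, runs 34→47
J7: waits 47, runs 47→59
J3: waits 59, runs 59→68
J4: waits 68, runs 68→76
J2: waits 76, runs 76→80
J8: waits 80, runs 80→83
Sum = 0+19+34+47+59+68+76+80 = 383.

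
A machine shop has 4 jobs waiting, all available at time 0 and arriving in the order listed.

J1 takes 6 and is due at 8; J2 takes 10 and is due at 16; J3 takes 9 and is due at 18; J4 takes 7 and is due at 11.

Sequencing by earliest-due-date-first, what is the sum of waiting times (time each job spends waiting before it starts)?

42

EDD (increasing due date): J1 J4 J2 J3.
J1: waits 0, runs 0→6
J4: waits 6, runs 6→13
J2: waits 13, runs 13→23
J3: waits 23, runs 23→32
Sum = 0+6+13+23 = 42.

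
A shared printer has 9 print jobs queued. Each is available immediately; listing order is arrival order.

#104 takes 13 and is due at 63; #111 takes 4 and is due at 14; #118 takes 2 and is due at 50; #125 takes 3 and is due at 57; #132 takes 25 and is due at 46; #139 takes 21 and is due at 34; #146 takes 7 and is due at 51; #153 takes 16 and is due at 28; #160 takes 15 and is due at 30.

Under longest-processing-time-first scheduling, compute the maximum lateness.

87

LPT (decreasing processing time): #132 #139 #153 #160 #104 #146 #111 #125 #118.
#132: 0→25, due 46, lateness -21
#139: 25→46, due 34, lateness 12
#153: 46→62, due 28, lateness 34
#160: 62→77, due 30, lateness 47
#104: 77→90, due 63, lateness 27
#146: 90→97, due 51, lateness 46
#111: 97→101, due 14, lateness 87
#125: 101→104, due 57, lateness 47
#118: 104→106, due 50, lateness 56
Maximum = 87.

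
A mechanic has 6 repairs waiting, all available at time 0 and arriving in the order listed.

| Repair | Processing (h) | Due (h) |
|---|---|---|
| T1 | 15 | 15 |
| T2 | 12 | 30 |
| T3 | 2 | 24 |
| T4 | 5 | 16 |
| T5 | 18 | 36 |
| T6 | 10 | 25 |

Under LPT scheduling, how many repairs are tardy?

LPT (decreasing processing time): T5 T1 T2 T6 T4 T3.
T5: 0→18, due 36, tardiness 0
T1: 18→33, due 15, tardiness 18
T2: 33→45, due 30, tardiness 15
T6: 45→55, due 25, tardiness 30
T4: 55→60, due 16, tardiness 44
T3: 60→62, due 24, tardiness 38
Late repairs: 5.

5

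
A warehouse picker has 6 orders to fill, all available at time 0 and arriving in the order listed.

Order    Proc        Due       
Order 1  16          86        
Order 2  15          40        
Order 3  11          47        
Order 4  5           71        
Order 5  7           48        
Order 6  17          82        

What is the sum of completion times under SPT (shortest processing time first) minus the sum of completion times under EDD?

-35

SPT (increasing processing time): Order 4 Order 5 Order 3 Order 2 Order 1 Order 6.
Order 4: 0→5
Order 5: 5→12
Order 3: 12→23
Order 2: 23→38
Order 1: 38→54
Order 6: 54→71
Sum = 5+12+23+38+54+71 = 203.
EDD (increasing due date): Order 2 Order 3 Order 5 Order 4 Order 6 Order 1.
Order 2: 0→15
Order 3: 15→26
Order 5: 26→33
Order 4: 33→38
Order 6: 38→55
Order 1: 55→71
Sum = 15+26+33+38+55+71 = 238.
Difference = 203 − 238 = -35.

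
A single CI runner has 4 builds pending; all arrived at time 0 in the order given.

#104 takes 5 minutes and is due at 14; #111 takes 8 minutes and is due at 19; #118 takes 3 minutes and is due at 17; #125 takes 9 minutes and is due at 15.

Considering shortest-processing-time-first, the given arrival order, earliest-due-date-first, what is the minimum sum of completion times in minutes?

52

SPT (increasing processing time): #118 #104 #111 #125.
#118: 0→3
#104: 3→8
#111: 8→16
#125: 16→25
Sum = 3+8+16+25 = 52.
FIFO (arrival order): #104 #111 #118 #125.
#104: 0→5
#111: 5→13
#118: 13→16
#125: 16→25
Sum = 5+13+16+25 = 59.
EDD (increasing due date): #104 #125 #118 #111.
#104: 0→5
#125: 5→14
#118: 14→17
#111: 17→25
Sum = 5+14+17+25 = 61.
SPT 52, FIFO 59, EDD 61 → minimum 52.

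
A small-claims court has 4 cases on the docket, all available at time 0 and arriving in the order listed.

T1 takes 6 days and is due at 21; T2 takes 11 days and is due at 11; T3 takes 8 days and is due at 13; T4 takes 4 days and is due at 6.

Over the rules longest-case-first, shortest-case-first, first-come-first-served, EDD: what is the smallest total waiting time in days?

LPT (decreasing processing time): T2 T3 T1 T4.
T2: waits 0, runs 0→11
T3: waits 11, runs 11→19
T1: waits 19, runs 19→25
T4: waits 25, runs 25→29
Sum = 0+11+19+25 = 55.
SPT (increasing processing time): T4 T1 T3 T2.
T4: waits 0, runs 0→4
T1: waits 4, runs 4→10
T3: waits 10, runs 10→18
T2: waits 18, runs 18→29
Sum = 0+4+10+18 = 32.
FIFO (arrival order): T1 T2 T3 T4.
T1: waits 0, runs 0→6
T2: waits 6, runs 6→17
T3: waits 17, runs 17→25
T4: waits 25, runs 25→29
Sum = 0+6+17+25 = 48.
EDD (increasing due date): T4 T2 T3 T1.
T4: waits 0, runs 0→4
T2: waits 4, runs 4→15
T3: waits 15, runs 15→23
T1: waits 23, runs 23→29
Sum = 0+4+15+23 = 42.
LPT 55, SPT 32, FIFO 48, EDD 42 → minimum 32.

32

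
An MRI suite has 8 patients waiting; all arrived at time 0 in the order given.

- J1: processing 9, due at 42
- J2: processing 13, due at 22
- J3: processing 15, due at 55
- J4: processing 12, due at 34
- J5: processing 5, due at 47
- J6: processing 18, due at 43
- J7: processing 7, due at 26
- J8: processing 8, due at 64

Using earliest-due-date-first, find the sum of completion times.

395

EDD (increasing due date): J2 J7 J4 J1 J6 J5 J3 J8.
J2: 0→13
J7: 13→20
J4: 20→32
J1: 32→41
J6: 41→59
J5: 59→64
J3: 64→79
J8: 79→87
Sum = 13+20+32+41+59+64+79+87 = 395.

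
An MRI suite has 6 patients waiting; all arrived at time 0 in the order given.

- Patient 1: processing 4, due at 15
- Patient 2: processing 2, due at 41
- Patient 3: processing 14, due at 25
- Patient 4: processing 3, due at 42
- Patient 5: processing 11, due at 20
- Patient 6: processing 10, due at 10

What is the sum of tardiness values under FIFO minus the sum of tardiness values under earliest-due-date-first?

FIFO (arrival order): Patient 1 Patient 2 Patient 3 Patient 4 Patient 5 Patient 6.
Patient 1: 0→4, due 15, tardiness 0
Patient 2: 4→6, due 41, tardiness 0
Patient 3: 6→20, due 25, tardiness 0
Patient 4: 20→23, due 42, tardiness 0
Patient 5: 23→34, due 20, tardiness 14
Patient 6: 34→44, due 10, tardiness 34
Sum = 0+0+0+0+14+34 = 48.
EDD (increasing due date): Patient 6 Patient 1 Patient 5 Patient 3 Patient 2 Patient 4.
Patient 6: 0→10, due 10, tardiness 0
Patient 1: 10→14, due 15, tardiness 0
Patient 5: 14→25, due 20, tardiness 5
Patient 3: 25→39, due 25, tardiness 14
Patient 2: 39→41, due 41, tardiness 0
Patient 4: 41→44, due 42, tardiness 2
Sum = 0+0+5+14+0+2 = 21.
Difference = 48 − 21 = 27.

27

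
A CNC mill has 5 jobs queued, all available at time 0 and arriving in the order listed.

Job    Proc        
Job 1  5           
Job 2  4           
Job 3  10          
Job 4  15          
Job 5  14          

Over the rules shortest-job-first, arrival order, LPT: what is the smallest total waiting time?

SPT (increasing processing time): Job 2 Job 1 Job 3 Job 5 Job 4.
Job 2: waits 0, runs 0→4
Job 1: waits 4, runs 4→9
Job 3: waits 9, runs 9→19
Job 5: waits 19, runs 19→33
Job 4: waits 33, runs 33→48
Sum = 0+4+9+19+33 = 65.
FIFO (arrival order): Job 1 Job 2 Job 3 Job 4 Job 5.
Job 1: waits 0, runs 0→5
Job 2: waits 5, runs 5→9
Job 3: waits 9, runs 9→19
Job 4: waits 19, runs 19→34
Job 5: waits 34, runs 34→48
Sum = 0+5+9+19+34 = 67.
LPT (decreasing processing time): Job 4 Job 5 Job 3 Job 1 Job 2.
Job 4: waits 0, runs 0→15
Job 5: waits 15, runs 15→29
Job 3: waits 29, runs 29→39
Job 1: waits 39, runs 39→44
Job 2: waits 44, runs 44→48
Sum = 0+15+29+39+44 = 127.
SPT 65, FIFO 67, LPT 127 → minimum 65.

65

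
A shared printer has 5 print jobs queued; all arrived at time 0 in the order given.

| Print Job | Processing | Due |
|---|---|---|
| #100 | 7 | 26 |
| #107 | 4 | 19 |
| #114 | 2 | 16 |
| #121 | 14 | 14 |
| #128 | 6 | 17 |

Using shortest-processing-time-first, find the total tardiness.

19

SPT (increasing processing time): #114 #107 #128 #100 #121.
#114: 0→2, due 16, tardiness 0
#107: 2→6, due 19, tardiness 0
#128: 6→12, due 17, tardiness 0
#100: 12→19, due 26, tardiness 0
#121: 19→33, due 14, tardiness 19
Sum = 0+0+0+0+19 = 19.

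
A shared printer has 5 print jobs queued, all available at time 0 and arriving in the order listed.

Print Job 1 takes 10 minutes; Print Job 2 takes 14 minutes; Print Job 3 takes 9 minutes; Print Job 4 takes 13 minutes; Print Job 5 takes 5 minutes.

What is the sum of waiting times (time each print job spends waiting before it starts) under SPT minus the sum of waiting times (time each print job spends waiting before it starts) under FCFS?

SPT (increasing processing time): Print Job 5 Print Job 3 Print Job 1 Print Job 4 Print Job 2.
Print Job 5: waits 0, runs 0→5
Print Job 3: waits 5, runs 5→14
Print Job 1: waits 14, runs 14→24
Print Job 4: waits 24, runs 24→37
Print Job 2: waits 37, runs 37→51
Sum = 0+5+14+24+37 = 80.
FIFO (arrival order): Print Job 1 Print Job 2 Print Job 3 Print Job 4 Print Job 5.
Print Job 1: waits 0, runs 0→10
Print Job 2: waits 10, runs 10→24
Print Job 3: waits 24, runs 24→33
Print Job 4: waits 33, runs 33→46
Print Job 5: waits 46, runs 46→51
Sum = 0+10+24+33+46 = 113.
Difference = 80 − 113 = -33.

-33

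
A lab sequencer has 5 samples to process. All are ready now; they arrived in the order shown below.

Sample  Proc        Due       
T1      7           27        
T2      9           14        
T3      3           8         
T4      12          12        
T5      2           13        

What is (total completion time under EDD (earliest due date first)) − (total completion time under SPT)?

EDD (increasing due date): T3 T4 T5 T2 T1.
T3: 0→3
T4: 3→15
T5: 15→17
T2: 17→26
T1: 26→33
Sum = 3+15+17+26+33 = 94.
SPT (increasing processing time): T5 T3 T1 T2 T4.
T5: 0→2
T3: 2→5
T1: 5→12
T2: 12→21
T4: 21→33
Sum = 2+5+12+21+33 = 73.
Difference = 94 − 73 = 21.

21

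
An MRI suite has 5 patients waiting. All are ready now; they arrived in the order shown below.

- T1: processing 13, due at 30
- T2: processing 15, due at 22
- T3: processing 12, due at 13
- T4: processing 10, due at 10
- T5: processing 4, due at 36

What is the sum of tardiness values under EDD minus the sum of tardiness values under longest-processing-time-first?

EDD (increasing due date): T4 T3 T2 T1 T5.
T4: 0→10, due 10, tardiness 0
T3: 10→22, due 13, tardiness 9
T2: 22→37, due 22, tardiness 15
T1: 37→50, due 30, tardiness 20
T5: 50→54, due 36, tardiness 18
Sum = 0+9+15+20+18 = 62.
LPT (decreasing processing time): T2 T1 T3 T4 T5.
T2: 0→15, due 22, tardiness 0
T1: 15→28, due 30, tardiness 0
T3: 28→40, due 13, tardiness 27
T4: 40→50, due 10, tardiness 40
T5: 50→54, due 36, tardiness 18
Sum = 0+0+27+40+18 = 85.
Difference = 62 − 85 = -23.

-23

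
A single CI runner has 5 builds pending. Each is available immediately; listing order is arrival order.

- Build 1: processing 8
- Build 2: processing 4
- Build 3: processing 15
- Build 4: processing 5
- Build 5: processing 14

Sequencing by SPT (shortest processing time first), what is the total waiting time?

SPT (increasing processing time): Build 2 Build 4 Build 1 Build 5 Build 3.
Build 2: waits 0, runs 0→4
Build 4: waits 4, runs 4→9
Build 1: waits 9, runs 9→17
Build 5: waits 17, runs 17→31
Build 3: waits 31, runs 31→46
Sum = 0+4+9+17+31 = 61.

61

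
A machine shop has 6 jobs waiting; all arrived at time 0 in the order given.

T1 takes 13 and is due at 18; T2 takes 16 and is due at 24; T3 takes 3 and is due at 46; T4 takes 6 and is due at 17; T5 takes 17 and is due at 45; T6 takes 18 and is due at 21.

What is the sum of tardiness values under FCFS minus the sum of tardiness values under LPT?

-65

FIFO (arrival order): T1 T2 T3 T4 T5 T6.
T1: 0→13, due 18, tardiness 0
T2: 13→29, due 24, tardiness 5
T3: 29→32, due 46, tardiness 0
T4: 32→38, due 17, tardiness 21
T5: 38→55, due 45, tardiness 10
T6: 55→73, due 21, tardiness 52
Sum = 0+5+0+21+10+52 = 88.
LPT (decreasing processing time): T6 T5 T2 T1 T4 T3.
T6: 0→18, due 21, tardiness 0
T5: 18→35, due 45, tardiness 0
T2: 35→51, due 24, tardiness 27
T1: 51→64, due 18, tardiness 46
T4: 64→70, due 17, tardiness 53
T3: 70→73, due 46, tardiness 27
Sum = 0+0+27+46+53+27 = 153.
Difference = 88 − 153 = -65.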